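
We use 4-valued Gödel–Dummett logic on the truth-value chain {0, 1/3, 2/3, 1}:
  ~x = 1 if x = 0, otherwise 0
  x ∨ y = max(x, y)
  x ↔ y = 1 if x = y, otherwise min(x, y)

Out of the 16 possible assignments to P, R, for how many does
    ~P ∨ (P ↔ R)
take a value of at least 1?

P = 0, R = 0 ↦ 1  ≥
P = 0, R = 1/3 ↦ 1  ≥
P = 0, R = 2/3 ↦ 1  ≥
P = 0, R = 1 ↦ 1  ≥
P = 1/3, R = 0 ↦ 0  <
P = 1/3, R = 1/3 ↦ 1  ≥
P = 1/3, R = 2/3 ↦ 1/3  <
P = 1/3, R = 1 ↦ 1/3  <
P = 2/3, R = 0 ↦ 0  <
P = 2/3, R = 1/3 ↦ 1/3  <
P = 2/3, R = 2/3 ↦ 1  ≥
P = 2/3, R = 1 ↦ 2/3  <
P = 1, R = 0 ↦ 0  <
P = 1, R = 1/3 ↦ 1/3  <
P = 1, R = 2/3 ↦ 2/3  <
P = 1, R = 1 ↦ 1  ≥
So 7 of the 16 assignments meet the threshold.

7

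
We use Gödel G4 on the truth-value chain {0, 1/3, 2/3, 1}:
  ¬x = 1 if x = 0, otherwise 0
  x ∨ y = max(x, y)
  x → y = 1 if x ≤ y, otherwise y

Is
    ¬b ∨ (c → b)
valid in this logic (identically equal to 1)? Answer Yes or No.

No

Counterexample: take b = 1/3, c = 2/3.
¬b = ¬1/3 = 0
c → b = 2/3 → 1/3 = 1/3
¬b ∨ (c → b) = 0 ∨ 1/3 = 1/3
This gives 1/3 ≠ 1.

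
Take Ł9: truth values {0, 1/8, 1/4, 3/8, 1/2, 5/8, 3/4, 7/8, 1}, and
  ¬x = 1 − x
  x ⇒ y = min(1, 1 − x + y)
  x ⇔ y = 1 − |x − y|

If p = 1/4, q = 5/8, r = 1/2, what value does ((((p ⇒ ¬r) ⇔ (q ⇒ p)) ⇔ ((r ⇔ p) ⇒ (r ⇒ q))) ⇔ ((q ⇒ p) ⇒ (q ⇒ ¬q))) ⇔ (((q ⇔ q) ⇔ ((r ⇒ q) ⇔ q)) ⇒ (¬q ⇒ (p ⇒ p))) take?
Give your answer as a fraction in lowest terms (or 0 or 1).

¬r = ¬1/2 = 1/2
p ⇒ ¬r = 1/4 ⇒ 1/2 = 1
q ⇒ p = 5/8 ⇒ 1/4 = 5/8
(p ⇒ ¬r) ⇔ (q ⇒ p) = 1 ⇔ 5/8 = 5/8
r ⇔ p = 1/2 ⇔ 1/4 = 3/4
r ⇒ q = 1/2 ⇒ 5/8 = 1
(r ⇔ p) ⇒ (r ⇒ q) = 3/4 ⇒ 1 = 1
((p ⇒ ¬r) ⇔ (q ⇒ p)) ⇔ ((r ⇔ p) ⇒ (r ⇒ q)) = 5/8 ⇔ 1 = 5/8
q ⇒ p = 5/8 ⇒ 1/4 = 5/8
¬q = ¬5/8 = 3/8
q ⇒ ¬q = 5/8 ⇒ 3/8 = 3/4
(q ⇒ p) ⇒ (q ⇒ ¬q) = 5/8 ⇒ 3/4 = 1
(((p ⇒ ¬r) ⇔ (q ⇒ p)) ⇔ ((r ⇔ p) ⇒ (r ⇒ q))) ⇔ ((q ⇒ p) ⇒ (q ⇒ ¬q)) = 5/8 ⇔ 1 = 5/8
q ⇔ q = 5/8 ⇔ 5/8 = 1
r ⇒ q = 1/2 ⇒ 5/8 = 1
(r ⇒ q) ⇔ q = 1 ⇔ 5/8 = 5/8
(q ⇔ q) ⇔ ((r ⇒ q) ⇔ q) = 1 ⇔ 5/8 = 5/8
¬q = ¬5/8 = 3/8
p ⇒ p = 1/4 ⇒ 1/4 = 1
¬q ⇒ (p ⇒ p) = 3/8 ⇒ 1 = 1
((q ⇔ q) ⇔ ((r ⇒ q) ⇔ q)) ⇒ (¬q ⇒ (p ⇒ p)) = 5/8 ⇒ 1 = 1
((((p ⇒ ¬r) ⇔ (q ⇒ p)) ⇔ ((r ⇔ p) ⇒ (r ⇒ q))) ⇔ ((q ⇒ p) ⇒ (q ⇒ ¬q))) ⇔ (((q ⇔ q) ⇔ ((r ⇒ q) ⇔ q)) ⇒ (¬q ⇒ (p ⇒ p))) = 5/8 ⇔ 1 = 5/8

5/8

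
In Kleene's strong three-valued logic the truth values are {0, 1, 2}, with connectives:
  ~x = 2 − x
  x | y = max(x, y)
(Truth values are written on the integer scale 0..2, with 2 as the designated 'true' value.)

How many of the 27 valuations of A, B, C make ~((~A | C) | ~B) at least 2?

1

value 2: 1 assignment (counts)
value 1: 7 assignments
value 0: 19 assignments
So 1 of the 27 assignments meets the threshold.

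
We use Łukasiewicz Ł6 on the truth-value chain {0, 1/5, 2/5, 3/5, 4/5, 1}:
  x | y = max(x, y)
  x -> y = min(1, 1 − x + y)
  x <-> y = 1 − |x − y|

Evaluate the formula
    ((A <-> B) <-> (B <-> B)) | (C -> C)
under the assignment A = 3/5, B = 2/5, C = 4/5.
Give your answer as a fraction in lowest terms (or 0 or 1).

1

A <-> B = 3/5 <-> 2/5 = 4/5
B <-> B = 2/5 <-> 2/5 = 1
(A <-> B) <-> (B <-> B) = 4/5 <-> 1 = 4/5
C -> C = 4/5 -> 4/5 = 1
((A <-> B) <-> (B <-> B)) | (C -> C) = 4/5 | 1 = 1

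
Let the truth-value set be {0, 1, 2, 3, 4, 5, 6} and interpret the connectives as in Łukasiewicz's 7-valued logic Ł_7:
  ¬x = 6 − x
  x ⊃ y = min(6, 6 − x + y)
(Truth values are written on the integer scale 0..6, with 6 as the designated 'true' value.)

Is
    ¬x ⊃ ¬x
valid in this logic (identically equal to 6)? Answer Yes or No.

Yes

x = 0 ↦ 6
x = 1 ↦ 6
x = 2 ↦ 6
x = 3 ↦ 6
x = 4 ↦ 6
x = 5 ↦ 6
x = 6 ↦ 6
Every assignment gives a value ≥ 6.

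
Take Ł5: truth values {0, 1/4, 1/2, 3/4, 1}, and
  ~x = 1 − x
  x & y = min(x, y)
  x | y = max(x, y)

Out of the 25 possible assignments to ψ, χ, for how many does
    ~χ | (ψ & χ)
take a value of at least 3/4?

14

value 1: 6 assignments (counts)
value 3/4: 8 assignments (counts)
value 1/2: 7 assignments
value 1/4: 3 assignments
value 0: 1 assignment
So 14 of the 25 assignments meet the threshold.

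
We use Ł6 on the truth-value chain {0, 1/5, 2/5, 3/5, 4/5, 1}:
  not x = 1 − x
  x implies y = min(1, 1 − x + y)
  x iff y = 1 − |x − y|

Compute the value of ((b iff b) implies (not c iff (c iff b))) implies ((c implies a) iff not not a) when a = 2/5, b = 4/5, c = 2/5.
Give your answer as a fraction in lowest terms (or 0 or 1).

b iff b = 4/5 iff 4/5 = 1
not c = not 2/5 = 3/5
c iff b = 2/5 iff 4/5 = 3/5
not c iff (c iff b) = 3/5 iff 3/5 = 1
(b iff b) implies (not c iff (c iff b)) = 1 implies 1 = 1
c implies a = 2/5 implies 2/5 = 1
not a = not 2/5 = 3/5
not not a = not 3/5 = 2/5
(c implies a) iff not not a = 1 iff 2/5 = 2/5
((b iff b) implies (not c iff (c iff b))) implies ((c implies a) iff not not a) = 1 implies 2/5 = 2/5

2/5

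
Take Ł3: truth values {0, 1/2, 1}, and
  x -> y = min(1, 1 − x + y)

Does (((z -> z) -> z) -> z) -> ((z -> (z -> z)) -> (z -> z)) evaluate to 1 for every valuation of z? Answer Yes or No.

z = 0 ↦ 1
z = 1/2 ↦ 1
z = 1 ↦ 1
Every assignment gives a value ≥ 1.

Yes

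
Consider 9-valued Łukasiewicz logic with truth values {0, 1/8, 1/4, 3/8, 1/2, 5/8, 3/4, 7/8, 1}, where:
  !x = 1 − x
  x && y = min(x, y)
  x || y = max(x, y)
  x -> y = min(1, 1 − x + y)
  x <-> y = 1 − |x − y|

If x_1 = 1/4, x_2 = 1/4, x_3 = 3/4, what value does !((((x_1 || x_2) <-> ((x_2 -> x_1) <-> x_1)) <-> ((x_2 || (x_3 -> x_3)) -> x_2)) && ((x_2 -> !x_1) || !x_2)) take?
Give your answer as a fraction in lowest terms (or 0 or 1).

3/4

x_1 || x_2 = 1/4 || 1/4 = 1/4
x_2 -> x_1 = 1/4 -> 1/4 = 1
(x_2 -> x_1) <-> x_1 = 1 <-> 1/4 = 1/4
(x_1 || x_2) <-> ((x_2 -> x_1) <-> x_1) = 1/4 <-> 1/4 = 1
x_3 -> x_3 = 3/4 -> 3/4 = 1
x_2 || (x_3 -> x_3) = 1/4 || 1 = 1
(x_2 || (x_3 -> x_3)) -> x_2 = 1 -> 1/4 = 1/4
((x_1 || x_2) <-> ((x_2 -> x_1) <-> x_1)) <-> ((x_2 || (x_3 -> x_3)) -> x_2) = 1 <-> 1/4 = 1/4
!x_1 = !1/4 = 3/4
x_2 -> !x_1 = 1/4 -> 3/4 = 1
!x_2 = !1/4 = 3/4
(x_2 -> !x_1) || !x_2 = 1 || 3/4 = 1
(((x_1 || x_2) <-> ((x_2 -> x_1) <-> x_1)) <-> ((x_2 || (x_3 -> x_3)) -> x_2)) && ((x_2 -> !x_1) || !x_2) = 1/4 && 1 = 1/4
!((((x_1 || x_2) <-> ((x_2 -> x_1) <-> x_1)) <-> ((x_2 || (x_3 -> x_3)) -> x_2)) && ((x_2 -> !x_1) || !x_2)) = !1/4 = 3/4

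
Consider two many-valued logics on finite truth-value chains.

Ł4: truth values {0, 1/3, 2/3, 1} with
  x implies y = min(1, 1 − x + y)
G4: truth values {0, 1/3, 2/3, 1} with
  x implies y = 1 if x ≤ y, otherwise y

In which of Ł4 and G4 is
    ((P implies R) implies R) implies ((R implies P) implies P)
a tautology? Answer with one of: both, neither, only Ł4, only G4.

In Ł4: every assignment gives 1 — tautology.
In G4: at P = 1/3, R = 0 the value is 1/3 — not a tautology.

only Ł4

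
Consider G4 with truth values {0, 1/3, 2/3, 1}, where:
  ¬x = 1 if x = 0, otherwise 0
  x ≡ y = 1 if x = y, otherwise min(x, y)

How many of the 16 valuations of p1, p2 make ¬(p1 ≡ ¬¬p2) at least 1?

p1 = 0, p2 = 0 ↦ 0  <
p1 = 0, p2 = 1/3 ↦ 1  ≥
p1 = 0, p2 = 2/3 ↦ 1  ≥
p1 = 0, p2 = 1 ↦ 1  ≥
p1 = 1/3, p2 = 0 ↦ 1  ≥
p1 = 1/3, p2 = 1/3 ↦ 0  <
p1 = 1/3, p2 = 2/3 ↦ 0  <
p1 = 1/3, p2 = 1 ↦ 0  <
p1 = 2/3, p2 = 0 ↦ 1  ≥
p1 = 2/3, p2 = 1/3 ↦ 0  <
p1 = 2/3, p2 = 2/3 ↦ 0  <
p1 = 2/3, p2 = 1 ↦ 0  <
p1 = 1, p2 = 0 ↦ 1  ≥
p1 = 1, p2 = 1/3 ↦ 0  <
p1 = 1, p2 = 2/3 ↦ 0  <
p1 = 1, p2 = 1 ↦ 0  <
So 6 of the 16 assignments meet the threshold.

6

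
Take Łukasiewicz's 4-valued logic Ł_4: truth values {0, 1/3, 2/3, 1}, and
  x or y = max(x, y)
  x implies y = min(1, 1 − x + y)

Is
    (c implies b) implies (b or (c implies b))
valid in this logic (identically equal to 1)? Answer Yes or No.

Yes

b = 0, c = 0 ↦ 1
b = 0, c = 1/3 ↦ 1
b = 0, c = 2/3 ↦ 1
b = 0, c = 1 ↦ 1
b = 1/3, c = 0 ↦ 1
b = 1/3, c = 1/3 ↦ 1
b = 1/3, c = 2/3 ↦ 1
b = 1/3, c = 1 ↦ 1
b = 2/3, c = 0 ↦ 1
b = 2/3, c = 1/3 ↦ 1
b = 2/3, c = 2/3 ↦ 1
b = 2/3, c = 1 ↦ 1
b = 1, c = 0 ↦ 1
b = 1, c = 1/3 ↦ 1
b = 1, c = 2/3 ↦ 1
b = 1, c = 1 ↦ 1
Every assignment gives a value ≥ 1.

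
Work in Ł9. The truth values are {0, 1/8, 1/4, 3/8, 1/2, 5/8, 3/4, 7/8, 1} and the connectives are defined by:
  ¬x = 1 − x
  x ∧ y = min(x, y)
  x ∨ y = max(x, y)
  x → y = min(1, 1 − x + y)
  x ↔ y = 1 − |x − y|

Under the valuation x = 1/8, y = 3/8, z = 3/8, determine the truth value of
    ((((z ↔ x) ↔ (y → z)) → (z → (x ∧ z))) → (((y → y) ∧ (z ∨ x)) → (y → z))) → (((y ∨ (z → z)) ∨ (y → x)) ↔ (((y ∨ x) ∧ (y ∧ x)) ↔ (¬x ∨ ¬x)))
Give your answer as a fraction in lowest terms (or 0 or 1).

z ↔ x = 3/8 ↔ 1/8 = 3/4
y → z = 3/8 → 3/8 = 1
(z ↔ x) ↔ (y → z) = 3/4 ↔ 1 = 3/4
x ∧ z = 1/8 ∧ 3/8 = 1/8
z → (x ∧ z) = 3/8 → 1/8 = 3/4
((z ↔ x) ↔ (y → z)) → (z → (x ∧ z)) = 3/4 → 3/4 = 1
y → y = 3/8 → 3/8 = 1
z ∨ x = 3/8 ∨ 1/8 = 3/8
(y → y) ∧ (z ∨ x) = 1 ∧ 3/8 = 3/8
y → z = 3/8 → 3/8 = 1
((y → y) ∧ (z ∨ x)) → (y → z) = 3/8 → 1 = 1
(((z ↔ x) ↔ (y → z)) → (z → (x ∧ z))) → (((y → y) ∧ (z ∨ x)) → (y → z)) = 1 → 1 = 1
z → z = 3/8 → 3/8 = 1
y ∨ (z → z) = 3/8 ∨ 1 = 1
y → x = 3/8 → 1/8 = 3/4
(y ∨ (z → z)) ∨ (y → x) = 1 ∨ 3/4 = 1
y ∨ x = 3/8 ∨ 1/8 = 3/8
y ∧ x = 3/8 ∧ 1/8 = 1/8
(y ∨ x) ∧ (y ∧ x) = 3/8 ∧ 1/8 = 1/8
¬x = ¬1/8 = 7/8
¬x = ¬1/8 = 7/8
¬x ∨ ¬x = 7/8 ∨ 7/8 = 7/8
((y ∨ x) ∧ (y ∧ x)) ↔ (¬x ∨ ¬x) = 1/8 ↔ 7/8 = 1/4
((y ∨ (z → z)) ∨ (y → x)) ↔ (((y ∨ x) ∧ (y ∧ x)) ↔ (¬x ∨ ¬x)) = 1 ↔ 1/4 = 1/4
((((z ↔ x) ↔ (y → z)) → (z → (x ∧ z))) → (((y → y) ∧ (z ∨ x)) → (y → z))) → (((y ∨ (z → z)) ∨ (y → x)) ↔ (((y ∨ x) ∧ (y ∧ x)) ↔ (¬x ∨ ¬x))) = 1 → 1/4 = 1/4

1/4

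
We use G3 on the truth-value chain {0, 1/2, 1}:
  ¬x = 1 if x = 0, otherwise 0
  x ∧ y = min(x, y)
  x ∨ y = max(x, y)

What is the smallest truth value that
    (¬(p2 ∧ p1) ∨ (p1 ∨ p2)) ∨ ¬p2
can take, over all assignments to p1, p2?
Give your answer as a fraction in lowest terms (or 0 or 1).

Take p1 = 1/2, p2 = 1/2:
p2 ∧ p1 = 1/2 ∧ 1/2 = 1/2
¬(p2 ∧ p1) = ¬1/2 = 0
p1 ∨ p2 = 1/2 ∨ 1/2 = 1/2
¬(p2 ∧ p1) ∨ (p1 ∨ p2) = 0 ∨ 1/2 = 1/2
¬p2 = ¬1/2 = 0
(¬(p2 ∧ p1) ∨ (p1 ∨ p2)) ∨ ¬p2 = 1/2 ∨ 0 = 1/2
No assignment yields a value below 1/2, so this is the minimum.

1/2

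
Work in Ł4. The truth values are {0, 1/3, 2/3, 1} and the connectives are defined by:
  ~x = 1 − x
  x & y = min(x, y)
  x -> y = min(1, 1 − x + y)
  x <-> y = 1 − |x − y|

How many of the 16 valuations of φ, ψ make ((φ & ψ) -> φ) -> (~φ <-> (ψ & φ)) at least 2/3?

9

φ = 0, ψ = 0 ↦ 0  <
φ = 0, ψ = 1/3 ↦ 0  <
φ = 0, ψ = 2/3 ↦ 0  <
φ = 0, ψ = 1 ↦ 0  <
φ = 1/3, ψ = 0 ↦ 1/3  <
φ = 1/3, ψ = 1/3 ↦ 2/3  ≥
φ = 1/3, ψ = 2/3 ↦ 2/3  ≥
φ = 1/3, ψ = 1 ↦ 2/3  ≥
φ = 2/3, ψ = 0 ↦ 2/3  ≥
φ = 2/3, ψ = 1/3 ↦ 1  ≥
φ = 2/3, ψ = 2/3 ↦ 2/3  ≥
φ = 2/3, ψ = 1 ↦ 2/3  ≥
φ = 1, ψ = 0 ↦ 1  ≥
φ = 1, ψ = 1/3 ↦ 2/3  ≥
φ = 1, ψ = 2/3 ↦ 1/3  <
φ = 1, ψ = 1 ↦ 0  <
So 9 of the 16 assignments meet the threshold.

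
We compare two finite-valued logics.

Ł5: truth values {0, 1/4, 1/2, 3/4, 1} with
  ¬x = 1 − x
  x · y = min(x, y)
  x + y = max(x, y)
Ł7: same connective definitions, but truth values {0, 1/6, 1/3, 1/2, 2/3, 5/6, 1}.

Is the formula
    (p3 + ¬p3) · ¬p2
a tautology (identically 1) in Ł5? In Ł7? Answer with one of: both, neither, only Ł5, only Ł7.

neither

In Ł5: at p2 = 0, p3 = 1/4 the value is 3/4 — not a tautology.
In Ł7: at p2 = 0, p3 = 1/6 the value is 5/6 — not a tautology.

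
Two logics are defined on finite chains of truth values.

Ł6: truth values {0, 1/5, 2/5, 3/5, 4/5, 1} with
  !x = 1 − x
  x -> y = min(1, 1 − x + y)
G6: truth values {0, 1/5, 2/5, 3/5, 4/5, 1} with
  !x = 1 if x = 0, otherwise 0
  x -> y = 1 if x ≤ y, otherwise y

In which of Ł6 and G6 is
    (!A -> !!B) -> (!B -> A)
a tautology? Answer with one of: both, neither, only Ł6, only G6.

only Ł6

In Ł6: every assignment gives 1 — tautology.
In G6: at A = 1/5, B = 0 the value is 1/5 — not a tautology.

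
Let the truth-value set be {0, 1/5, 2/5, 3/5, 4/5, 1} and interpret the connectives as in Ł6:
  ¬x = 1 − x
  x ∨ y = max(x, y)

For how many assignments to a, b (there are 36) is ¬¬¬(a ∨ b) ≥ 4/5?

value 1: 1 assignment (counts)
value 4/5: 3 assignments (counts)
value 3/5: 5 assignments
value 2/5: 7 assignments
value 1/5: 9 assignments
value 0: 11 assignments
So 4 of the 36 assignments meet the threshold.

4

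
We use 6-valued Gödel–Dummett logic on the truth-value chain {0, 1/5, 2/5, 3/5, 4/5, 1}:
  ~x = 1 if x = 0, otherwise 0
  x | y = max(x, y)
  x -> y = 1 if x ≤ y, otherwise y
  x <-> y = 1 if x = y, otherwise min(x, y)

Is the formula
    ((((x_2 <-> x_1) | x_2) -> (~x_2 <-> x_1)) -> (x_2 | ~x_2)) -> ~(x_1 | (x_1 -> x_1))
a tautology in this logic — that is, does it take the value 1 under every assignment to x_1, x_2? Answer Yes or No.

No

Counterexample: take x_1 = 0, x_2 = 0.
x_2 <-> x_1 = 0 <-> 0 = 1
(x_2 <-> x_1) | x_2 = 1 | 0 = 1
~x_2 = ~0 = 1
~x_2 <-> x_1 = 1 <-> 0 = 0
((x_2 <-> x_1) | x_2) -> (~x_2 <-> x_1) = 1 -> 0 = 0
~x_2 = ~0 = 1
x_2 | ~x_2 = 0 | 1 = 1
(((x_2 <-> x_1) | x_2) -> (~x_2 <-> x_1)) -> (x_2 | ~x_2) = 0 -> 1 = 1
x_1 -> x_1 = 0 -> 0 = 1
x_1 | (x_1 -> x_1) = 0 | 1 = 1
~(x_1 | (x_1 -> x_1)) = ~1 = 0
((((x_2 <-> x_1) | x_2) -> (~x_2 <-> x_1)) -> (x_2 | ~x_2)) -> ~(x_1 | (x_1 -> x_1)) = 1 -> 0 = 0
This gives 0 ≠ 1.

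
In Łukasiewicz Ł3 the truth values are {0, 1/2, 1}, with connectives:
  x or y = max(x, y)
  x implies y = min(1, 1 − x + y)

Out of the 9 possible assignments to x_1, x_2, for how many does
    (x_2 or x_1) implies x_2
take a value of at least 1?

6

x_1 = 0, x_2 = 0 ↦ 1  ≥
x_1 = 0, x_2 = 1/2 ↦ 1  ≥
x_1 = 0, x_2 = 1 ↦ 1  ≥
x_1 = 1/2, x_2 = 0 ↦ 1/2  <
x_1 = 1/2, x_2 = 1/2 ↦ 1  ≥
x_1 = 1/2, x_2 = 1 ↦ 1  ≥
x_1 = 1, x_2 = 0 ↦ 0  <
x_1 = 1, x_2 = 1/2 ↦ 1/2  <
x_1 = 1, x_2 = 1 ↦ 1  ≥
So 6 of the 9 assignments meet the threshold.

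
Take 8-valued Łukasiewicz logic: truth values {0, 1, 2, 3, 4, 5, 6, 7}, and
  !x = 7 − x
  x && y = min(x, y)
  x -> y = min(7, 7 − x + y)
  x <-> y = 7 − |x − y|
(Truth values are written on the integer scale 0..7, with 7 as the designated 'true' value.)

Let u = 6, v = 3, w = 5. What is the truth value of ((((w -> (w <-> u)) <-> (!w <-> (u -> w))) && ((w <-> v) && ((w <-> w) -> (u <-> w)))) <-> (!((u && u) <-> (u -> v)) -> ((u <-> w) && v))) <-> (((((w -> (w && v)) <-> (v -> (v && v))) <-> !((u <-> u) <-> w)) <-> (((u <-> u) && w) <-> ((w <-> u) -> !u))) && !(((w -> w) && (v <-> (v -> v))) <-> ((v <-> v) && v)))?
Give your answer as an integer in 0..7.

4

w <-> u = 5 <-> 6 = 6
w -> (w <-> u) = 5 -> 6 = 7
!w = !5 = 2
u -> w = 6 -> 5 = 6
!w <-> (u -> w) = 2 <-> 6 = 3
(w -> (w <-> u)) <-> (!w <-> (u -> w)) = 7 <-> 3 = 3
w <-> v = 5 <-> 3 = 5
w <-> w = 5 <-> 5 = 7
u <-> w = 6 <-> 5 = 6
(w <-> w) -> (u <-> w) = 7 -> 6 = 6
(w <-> v) && ((w <-> w) -> (u <-> w)) = 5 && 6 = 5
((w -> (w <-> u)) <-> (!w <-> (u -> w))) && ((w <-> v) && ((w <-> w) -> (u <-> w))) = 3 && 5 = 3
u && u = 6 && 6 = 6
u -> v = 6 -> 3 = 4
(u && u) <-> (u -> v) = 6 <-> 4 = 5
!((u && u) <-> (u -> v)) = !5 = 2
u <-> w = 6 <-> 5 = 6
(u <-> w) && v = 6 && 3 = 3
!((u && u) <-> (u -> v)) -> ((u <-> w) && v) = 2 -> 3 = 7
(((w -> (w <-> u)) <-> (!w <-> (u -> w))) && ((w <-> v) && ((w <-> w) -> (u <-> w)))) <-> (!((u && u) <-> (u -> v)) -> ((u <-> w) && v)) = 3 <-> 7 = 3
w && v = 5 && 3 = 3
w -> (w && v) = 5 -> 3 = 5
v && v = 3 && 3 = 3
v -> (v && v) = 3 -> 3 = 7
(w -> (w && v)) <-> (v -> (v && v)) = 5 <-> 7 = 5
u <-> u = 6 <-> 6 = 7
(u <-> u) <-> w = 7 <-> 5 = 5
!((u <-> u) <-> w) = !5 = 2
((w -> (w && v)) <-> (v -> (v && v))) <-> !((u <-> u) <-> w) = 5 <-> 2 = 4
u <-> u = 6 <-> 6 = 7
(u <-> u) && w = 7 && 5 = 5
w <-> u = 5 <-> 6 = 6
!u = !6 = 1
(w <-> u) -> !u = 6 -> 1 = 2
((u <-> u) && w) <-> ((w <-> u) -> !u) = 5 <-> 2 = 4
(((w -> (w && v)) <-> (v -> (v && v))) <-> !((u <-> u) <-> w)) <-> (((u <-> u) && w) <-> ((w <-> u) -> !u)) = 4 <-> 4 = 7
w -> w = 5 -> 5 = 7
v -> v = 3 -> 3 = 7
v <-> (v -> v) = 3 <-> 7 = 3
(w -> w) && (v <-> (v -> v)) = 7 && 3 = 3
v <-> v = 3 <-> 3 = 7
(v <-> v) && v = 7 && 3 = 3
((w -> w) && (v <-> (v -> v))) <-> ((v <-> v) && v) = 3 <-> 3 = 7
!(((w -> w) && (v <-> (v -> v))) <-> ((v <-> v) && v)) = !7 = 0
((((w -> (w && v)) <-> (v -> (v && v))) <-> !((u <-> u) <-> w)) <-> (((u <-> u) && w) <-> ((w <-> u) -> !u))) && !(((w -> w) && (v <-> (v -> v))) <-> ((v <-> v) && v)) = 7 && 0 = 0
((((w -> (w <-> u)) <-> (!w <-> (u -> w))) && ((w <-> v) && ((w <-> w) -> (u <-> w)))) <-> (!((u && u) <-> (u -> v)) -> ((u <-> w) && v))) <-> (((((w -> (w && v)) <-> (v -> (v && v))) <-> !((u <-> u) <-> w)) <-> (((u <-> u) && w) <-> ((w <-> u) -> !u))) && !(((w -> w) && (v <-> (v -> v))) <-> ((v <-> v) && v))) = 3 <-> 0 = 4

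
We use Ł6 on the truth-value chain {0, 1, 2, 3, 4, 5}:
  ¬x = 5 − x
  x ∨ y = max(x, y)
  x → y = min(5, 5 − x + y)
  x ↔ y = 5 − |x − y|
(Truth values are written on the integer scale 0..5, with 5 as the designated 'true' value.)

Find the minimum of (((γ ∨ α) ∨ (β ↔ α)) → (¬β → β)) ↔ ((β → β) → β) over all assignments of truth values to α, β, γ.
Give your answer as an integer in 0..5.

2

Take α = 0, β = 2, γ = 0:
γ ∨ α = 0 ∨ 0 = 0
β ↔ α = 2 ↔ 0 = 3
(γ ∨ α) ∨ (β ↔ α) = 0 ∨ 3 = 3
¬β = ¬2 = 3
¬β → β = 3 → 2 = 4
((γ ∨ α) ∨ (β ↔ α)) → (¬β → β) = 3 → 4 = 5
β → β = 2 → 2 = 5
(β → β) → β = 5 → 2 = 2
(((γ ∨ α) ∨ (β ↔ α)) → (¬β → β)) ↔ ((β → β) → β) = 5 ↔ 2 = 2
No assignment yields a value below 2, so this is the minimum.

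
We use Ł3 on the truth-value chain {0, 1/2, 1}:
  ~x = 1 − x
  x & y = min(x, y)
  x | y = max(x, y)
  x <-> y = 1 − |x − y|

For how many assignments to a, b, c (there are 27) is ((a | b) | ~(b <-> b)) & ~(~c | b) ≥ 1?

1

value 1: 1 assignment (counts)
value 1/2: 9 assignments
value 0: 17 assignments
So 1 of the 27 assignments meets the threshold.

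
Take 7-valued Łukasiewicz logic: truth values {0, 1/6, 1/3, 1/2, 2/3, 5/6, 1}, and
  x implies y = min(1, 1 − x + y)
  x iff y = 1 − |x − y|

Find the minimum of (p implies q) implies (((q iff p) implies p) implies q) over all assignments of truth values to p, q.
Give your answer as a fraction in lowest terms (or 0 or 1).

Take p = 1/2, q = 0:
p implies q = 1/2 implies 0 = 1/2
q iff p = 0 iff 1/2 = 1/2
(q iff p) implies p = 1/2 implies 1/2 = 1
((q iff p) implies p) implies q = 1 implies 0 = 0
(p implies q) implies (((q iff p) implies p) implies q) = 1/2 implies 0 = 1/2
No assignment yields a value below 1/2, so this is the minimum.

1/2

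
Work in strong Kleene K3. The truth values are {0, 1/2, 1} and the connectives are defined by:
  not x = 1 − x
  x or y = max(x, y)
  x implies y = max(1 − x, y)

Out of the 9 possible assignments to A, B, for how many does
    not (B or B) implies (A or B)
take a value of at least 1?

A = 0, B = 0 ↦ 0  <
A = 0, B = 1/2 ↦ 1/2  <
A = 0, B = 1 ↦ 1  ≥
A = 1/2, B = 0 ↦ 1/2  <
A = 1/2, B = 1/2 ↦ 1/2  <
A = 1/2, B = 1 ↦ 1  ≥
A = 1, B = 0 ↦ 1  ≥
A = 1, B = 1/2 ↦ 1  ≥
A = 1, B = 1 ↦ 1  ≥
So 5 of the 9 assignments meet the threshold.

5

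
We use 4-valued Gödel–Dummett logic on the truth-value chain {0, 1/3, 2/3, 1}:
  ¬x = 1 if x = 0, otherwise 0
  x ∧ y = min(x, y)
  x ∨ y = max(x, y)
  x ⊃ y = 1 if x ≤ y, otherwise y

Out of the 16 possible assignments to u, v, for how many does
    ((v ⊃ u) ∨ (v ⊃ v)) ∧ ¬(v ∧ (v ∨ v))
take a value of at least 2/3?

u = 0, v = 0 ↦ 1  ≥
u = 0, v = 1/3 ↦ 0  <
u = 0, v = 2/3 ↦ 0  <
u = 0, v = 1 ↦ 0  <
u = 1/3, v = 0 ↦ 1  ≥
u = 1/3, v = 1/3 ↦ 0  <
u = 1/3, v = 2/3 ↦ 0  <
u = 1/3, v = 1 ↦ 0  <
u = 2/3, v = 0 ↦ 1  ≥
u = 2/3, v = 1/3 ↦ 0  <
u = 2/3, v = 2/3 ↦ 0  <
u = 2/3, v = 1 ↦ 0  <
u = 1, v = 0 ↦ 1  ≥
u = 1, v = 1/3 ↦ 0  <
u = 1, v = 2/3 ↦ 0  <
u = 1, v = 1 ↦ 0  <
So 4 of the 16 assignments meet the threshold.

4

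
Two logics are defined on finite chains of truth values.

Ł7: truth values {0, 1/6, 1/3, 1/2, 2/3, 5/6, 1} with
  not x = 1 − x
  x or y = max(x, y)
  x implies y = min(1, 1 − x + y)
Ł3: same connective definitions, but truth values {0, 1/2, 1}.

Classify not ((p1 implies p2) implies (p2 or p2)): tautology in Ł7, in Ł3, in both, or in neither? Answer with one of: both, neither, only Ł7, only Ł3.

In Ł7: at p1 = 0, p2 = 1/6 the value is 5/6 — not a tautology.
In Ł3: at p1 = 0, p2 = 1/2 the value is 1/2 — not a tautology.

neither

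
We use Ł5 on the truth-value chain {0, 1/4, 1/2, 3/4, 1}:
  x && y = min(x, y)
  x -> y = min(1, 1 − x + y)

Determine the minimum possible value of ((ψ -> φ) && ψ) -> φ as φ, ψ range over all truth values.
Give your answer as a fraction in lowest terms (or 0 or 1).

Take φ = 0, ψ = 1/2:
ψ -> φ = 1/2 -> 0 = 1/2
(ψ -> φ) && ψ = 1/2 && 1/2 = 1/2
((ψ -> φ) && ψ) -> φ = 1/2 -> 0 = 1/2
No assignment yields a value below 1/2, so this is the minimum.

1/2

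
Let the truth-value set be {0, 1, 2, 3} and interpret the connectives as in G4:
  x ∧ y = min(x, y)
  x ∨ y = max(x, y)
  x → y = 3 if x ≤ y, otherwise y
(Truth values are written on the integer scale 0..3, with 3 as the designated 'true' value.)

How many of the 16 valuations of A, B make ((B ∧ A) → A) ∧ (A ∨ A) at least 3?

4

A = 0, B = 0 ↦ 0  <
A = 0, B = 1 ↦ 0  <
A = 0, B = 2 ↦ 0  <
A = 0, B = 3 ↦ 0  <
A = 1, B = 0 ↦ 1  <
A = 1, B = 1 ↦ 1  <
A = 1, B = 2 ↦ 1  <
A = 1, B = 3 ↦ 1  <
A = 2, B = 0 ↦ 2  <
A = 2, B = 1 ↦ 2  <
A = 2, B = 2 ↦ 2  <
A = 2, B = 3 ↦ 2  <
A = 3, B = 0 ↦ 3  ≥
A = 3, B = 1 ↦ 3  ≥
A = 3, B = 2 ↦ 3  ≥
A = 3, B = 3 ↦ 3  ≥
So 4 of the 16 assignments meet the threshold.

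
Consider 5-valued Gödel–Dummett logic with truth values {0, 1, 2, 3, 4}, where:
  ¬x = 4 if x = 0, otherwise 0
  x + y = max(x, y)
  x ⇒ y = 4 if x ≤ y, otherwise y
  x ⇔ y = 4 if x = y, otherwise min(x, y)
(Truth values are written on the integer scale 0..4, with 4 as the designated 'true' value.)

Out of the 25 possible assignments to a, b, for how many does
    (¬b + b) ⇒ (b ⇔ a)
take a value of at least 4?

value 4: 11 assignments (counts)
value 3: 1 assignment
value 2: 2 assignments
value 1: 3 assignments
value 0: 8 assignments
So 11 of the 25 assignments meet the threshold.

11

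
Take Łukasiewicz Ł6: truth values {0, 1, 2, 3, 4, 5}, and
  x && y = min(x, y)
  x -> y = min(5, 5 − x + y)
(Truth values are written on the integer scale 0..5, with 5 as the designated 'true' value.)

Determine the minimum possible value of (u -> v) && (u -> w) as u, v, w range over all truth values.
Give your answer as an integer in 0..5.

0

Take u = 5, v = 0, w = 0:
u -> v = 5 -> 0 = 0
u -> w = 5 -> 0 = 0
(u -> v) && (u -> w) = 0 && 0 = 0
No assignment yields a value below 0, so this is the minimum.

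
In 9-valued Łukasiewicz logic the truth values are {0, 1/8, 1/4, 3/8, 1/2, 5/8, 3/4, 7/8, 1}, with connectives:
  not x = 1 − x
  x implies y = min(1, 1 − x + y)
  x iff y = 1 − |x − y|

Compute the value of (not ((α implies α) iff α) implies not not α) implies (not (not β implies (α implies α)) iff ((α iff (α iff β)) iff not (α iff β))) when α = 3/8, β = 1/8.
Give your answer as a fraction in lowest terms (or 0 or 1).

5/8

α implies α = 3/8 implies 3/8 = 1
(α implies α) iff α = 1 iff 3/8 = 3/8
not ((α implies α) iff α) = not 3/8 = 5/8
not α = not 3/8 = 5/8
not not α = not 5/8 = 3/8
not ((α implies α) iff α) implies not not α = 5/8 implies 3/8 = 3/4
not β = not 1/8 = 7/8
α implies α = 3/8 implies 3/8 = 1
not β implies (α implies α) = 7/8 implies 1 = 1
not (not β implies (α implies α)) = not 1 = 0
α iff β = 3/8 iff 1/8 = 3/4
α iff (α iff β) = 3/8 iff 3/4 = 5/8
α iff β = 3/8 iff 1/8 = 3/4
not (α iff β) = not 3/4 = 1/4
(α iff (α iff β)) iff not (α iff β) = 5/8 iff 1/4 = 5/8
not (not β implies (α implies α)) iff ((α iff (α iff β)) iff not (α iff β)) = 0 iff 5/8 = 3/8
(not ((α implies α) iff α) implies not not α) implies (not (not β implies (α implies α)) iff ((α iff (α iff β)) iff not (α iff β))) = 3/4 implies 3/8 = 5/8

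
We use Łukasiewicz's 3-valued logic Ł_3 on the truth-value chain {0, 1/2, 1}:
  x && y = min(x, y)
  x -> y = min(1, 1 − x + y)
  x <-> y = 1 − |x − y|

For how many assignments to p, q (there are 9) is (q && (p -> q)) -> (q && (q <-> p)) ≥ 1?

p = 0, q = 0 ↦ 1  ≥
p = 0, q = 1/2 ↦ 1  ≥
p = 0, q = 1 ↦ 0  <
p = 1/2, q = 0 ↦ 1  ≥
p = 1/2, q = 1/2 ↦ 1  ≥
p = 1/2, q = 1 ↦ 1/2  <
p = 1, q = 0 ↦ 1  ≥
p = 1, q = 1/2 ↦ 1  ≥
p = 1, q = 1 ↦ 1  ≥
So 7 of the 9 assignments meet the threshold.

7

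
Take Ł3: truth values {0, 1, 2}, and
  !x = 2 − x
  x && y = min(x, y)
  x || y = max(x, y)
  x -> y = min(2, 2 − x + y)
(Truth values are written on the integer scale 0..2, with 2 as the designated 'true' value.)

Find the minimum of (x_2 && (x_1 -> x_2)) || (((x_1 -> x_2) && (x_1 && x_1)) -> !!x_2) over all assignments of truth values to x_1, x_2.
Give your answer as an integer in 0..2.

1

Take x_1 = 1, x_2 = 0:
x_1 -> x_2 = 1 -> 0 = 1
x_2 && (x_1 -> x_2) = 0 && 1 = 0
x_1 -> x_2 = 1 -> 0 = 1
x_1 && x_1 = 1 && 1 = 1
(x_1 -> x_2) && (x_1 && x_1) = 1 && 1 = 1
!x_2 = !0 = 2
!!x_2 = !2 = 0
((x_1 -> x_2) && (x_1 && x_1)) -> !!x_2 = 1 -> 0 = 1
(x_2 && (x_1 -> x_2)) || (((x_1 -> x_2) && (x_1 && x_1)) -> !!x_2) = 0 || 1 = 1
No assignment yields a value below 1, so this is the minimum.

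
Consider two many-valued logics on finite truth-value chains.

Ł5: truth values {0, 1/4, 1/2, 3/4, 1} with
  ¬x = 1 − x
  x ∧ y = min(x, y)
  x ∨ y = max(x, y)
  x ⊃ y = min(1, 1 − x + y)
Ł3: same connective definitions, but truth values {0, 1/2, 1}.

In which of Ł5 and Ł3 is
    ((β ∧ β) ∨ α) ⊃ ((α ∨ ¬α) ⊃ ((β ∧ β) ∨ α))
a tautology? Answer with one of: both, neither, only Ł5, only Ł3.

both

In Ł5: every assignment gives 1 — tautology.
In Ł3: every assignment gives 1 — tautology.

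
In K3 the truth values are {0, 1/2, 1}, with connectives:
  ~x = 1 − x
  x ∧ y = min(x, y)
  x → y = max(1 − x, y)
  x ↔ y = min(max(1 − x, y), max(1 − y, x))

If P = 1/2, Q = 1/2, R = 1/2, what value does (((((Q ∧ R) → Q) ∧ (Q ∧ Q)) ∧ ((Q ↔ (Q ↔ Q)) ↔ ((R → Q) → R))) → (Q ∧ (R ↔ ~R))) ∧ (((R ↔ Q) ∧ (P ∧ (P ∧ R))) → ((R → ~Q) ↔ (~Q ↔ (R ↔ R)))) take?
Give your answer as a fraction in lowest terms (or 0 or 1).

Q ∧ R = 1/2 ∧ 1/2 = 1/2
(Q ∧ R) → Q = 1/2 → 1/2 = 1/2
Q ∧ Q = 1/2 ∧ 1/2 = 1/2
((Q ∧ R) → Q) ∧ (Q ∧ Q) = 1/2 ∧ 1/2 = 1/2
Q ↔ Q = 1/2 ↔ 1/2 = 1/2
Q ↔ (Q ↔ Q) = 1/2 ↔ 1/2 = 1/2
R → Q = 1/2 → 1/2 = 1/2
(R → Q) → R = 1/2 → 1/2 = 1/2
(Q ↔ (Q ↔ Q)) ↔ ((R → Q) → R) = 1/2 ↔ 1/2 = 1/2
(((Q ∧ R) → Q) ∧ (Q ∧ Q)) ∧ ((Q ↔ (Q ↔ Q)) ↔ ((R → Q) → R)) = 1/2 ∧ 1/2 = 1/2
~R = ~1/2 = 1/2
R ↔ ~R = 1/2 ↔ 1/2 = 1/2
Q ∧ (R ↔ ~R) = 1/2 ∧ 1/2 = 1/2
((((Q ∧ R) → Q) ∧ (Q ∧ Q)) ∧ ((Q ↔ (Q ↔ Q)) ↔ ((R → Q) → R))) → (Q ∧ (R ↔ ~R)) = 1/2 → 1/2 = 1/2
R ↔ Q = 1/2 ↔ 1/2 = 1/2
P ∧ R = 1/2 ∧ 1/2 = 1/2
P ∧ (P ∧ R) = 1/2 ∧ 1/2 = 1/2
(R ↔ Q) ∧ (P ∧ (P ∧ R)) = 1/2 ∧ 1/2 = 1/2
~Q = ~1/2 = 1/2
R → ~Q = 1/2 → 1/2 = 1/2
~Q = ~1/2 = 1/2
R ↔ R = 1/2 ↔ 1/2 = 1/2
~Q ↔ (R ↔ R) = 1/2 ↔ 1/2 = 1/2
(R → ~Q) ↔ (~Q ↔ (R ↔ R)) = 1/2 ↔ 1/2 = 1/2
((R ↔ Q) ∧ (P ∧ (P ∧ R))) → ((R → ~Q) ↔ (~Q ↔ (R ↔ R))) = 1/2 → 1/2 = 1/2
(((((Q ∧ R) → Q) ∧ (Q ∧ Q)) ∧ ((Q ↔ (Q ↔ Q)) ↔ ((R → Q) → R))) → (Q ∧ (R ↔ ~R))) ∧ (((R ↔ Q) ∧ (P ∧ (P ∧ R))) → ((R → ~Q) ↔ (~Q ↔ (R ↔ R)))) = 1/2 ∧ 1/2 = 1/2

1/2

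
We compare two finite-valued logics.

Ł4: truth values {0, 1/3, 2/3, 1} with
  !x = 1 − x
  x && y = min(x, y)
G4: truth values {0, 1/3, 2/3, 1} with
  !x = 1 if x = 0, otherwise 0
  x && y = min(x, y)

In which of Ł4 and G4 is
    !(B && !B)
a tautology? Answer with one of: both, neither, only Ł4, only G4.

only G4

In Ł4: at B = 1/3 the value is 2/3 — not a tautology.
In G4: every assignment gives 1 — tautology.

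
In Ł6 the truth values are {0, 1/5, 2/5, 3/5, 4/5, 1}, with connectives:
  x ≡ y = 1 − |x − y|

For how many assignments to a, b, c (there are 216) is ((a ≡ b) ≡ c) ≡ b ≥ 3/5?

value 1: 38 assignments (counts)
value 4/5: 64 assignments (counts)
value 3/5: 49 assignments (counts)
value 2/5: 36 assignments
value 1/5: 21 assignments
value 0: 8 assignments
So 151 of the 216 assignments meet the threshold.

151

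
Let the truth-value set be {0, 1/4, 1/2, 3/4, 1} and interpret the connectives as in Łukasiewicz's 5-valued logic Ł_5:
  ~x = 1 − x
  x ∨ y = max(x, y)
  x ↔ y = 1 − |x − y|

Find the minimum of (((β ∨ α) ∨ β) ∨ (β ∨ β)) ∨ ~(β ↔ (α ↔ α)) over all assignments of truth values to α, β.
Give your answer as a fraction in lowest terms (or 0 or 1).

Take α = 0, β = 1/2:
β ∨ α = 1/2 ∨ 0 = 1/2
(β ∨ α) ∨ β = 1/2 ∨ 1/2 = 1/2
β ∨ β = 1/2 ∨ 1/2 = 1/2
((β ∨ α) ∨ β) ∨ (β ∨ β) = 1/2 ∨ 1/2 = 1/2
α ↔ α = 0 ↔ 0 = 1
β ↔ (α ↔ α) = 1/2 ↔ 1 = 1/2
~(β ↔ (α ↔ α)) = ~1/2 = 1/2
(((β ∨ α) ∨ β) ∨ (β ∨ β)) ∨ ~(β ↔ (α ↔ α)) = 1/2 ∨ 1/2 = 1/2
No assignment yields a value below 1/2, so this is the minimum.

1/2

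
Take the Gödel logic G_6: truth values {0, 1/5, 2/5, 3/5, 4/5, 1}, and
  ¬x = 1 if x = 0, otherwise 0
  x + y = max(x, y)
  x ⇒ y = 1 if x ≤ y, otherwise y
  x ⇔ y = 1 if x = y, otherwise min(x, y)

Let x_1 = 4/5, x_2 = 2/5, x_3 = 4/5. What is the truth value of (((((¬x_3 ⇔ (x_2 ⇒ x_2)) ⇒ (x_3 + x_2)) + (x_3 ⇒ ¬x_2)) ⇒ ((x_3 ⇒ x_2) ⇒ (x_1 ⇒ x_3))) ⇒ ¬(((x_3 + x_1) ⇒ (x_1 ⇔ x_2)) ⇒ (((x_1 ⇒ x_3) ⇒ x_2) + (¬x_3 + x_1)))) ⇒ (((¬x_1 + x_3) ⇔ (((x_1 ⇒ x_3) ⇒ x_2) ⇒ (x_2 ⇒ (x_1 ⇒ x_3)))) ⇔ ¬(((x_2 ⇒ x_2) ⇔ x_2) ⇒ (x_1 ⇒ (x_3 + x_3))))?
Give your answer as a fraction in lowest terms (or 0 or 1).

¬x_3 = ¬4/5 = 0
x_2 ⇒ x_2 = 2/5 ⇒ 2/5 = 1
¬x_3 ⇔ (x_2 ⇒ x_2) = 0 ⇔ 1 = 0
x_3 + x_2 = 4/5 + 2/5 = 4/5
(¬x_3 ⇔ (x_2 ⇒ x_2)) ⇒ (x_3 + x_2) = 0 ⇒ 4/5 = 1
¬x_2 = ¬2/5 = 0
x_3 ⇒ ¬x_2 = 4/5 ⇒ 0 = 0
((¬x_3 ⇔ (x_2 ⇒ x_2)) ⇒ (x_3 + x_2)) + (x_3 ⇒ ¬x_2) = 1 + 0 = 1
x_3 ⇒ x_2 = 4/5 ⇒ 2/5 = 2/5
x_1 ⇒ x_3 = 4/5 ⇒ 4/5 = 1
(x_3 ⇒ x_2) ⇒ (x_1 ⇒ x_3) = 2/5 ⇒ 1 = 1
(((¬x_3 ⇔ (x_2 ⇒ x_2)) ⇒ (x_3 + x_2)) + (x_3 ⇒ ¬x_2)) ⇒ ((x_3 ⇒ x_2) ⇒ (x_1 ⇒ x_3)) = 1 ⇒ 1 = 1
x_3 + x_1 = 4/5 + 4/5 = 4/5
x_1 ⇔ x_2 = 4/5 ⇔ 2/5 = 2/5
(x_3 + x_1) ⇒ (x_1 ⇔ x_2) = 4/5 ⇒ 2/5 = 2/5
x_1 ⇒ x_3 = 4/5 ⇒ 4/5 = 1
(x_1 ⇒ x_3) ⇒ x_2 = 1 ⇒ 2/5 = 2/5
¬x_3 = ¬4/5 = 0
¬x_3 + x_1 = 0 + 4/5 = 4/5
((x_1 ⇒ x_3) ⇒ x_2) + (¬x_3 + x_1) = 2/5 + 4/5 = 4/5
((x_3 + x_1) ⇒ (x_1 ⇔ x_2)) ⇒ (((x_1 ⇒ x_3) ⇒ x_2) + (¬x_3 + x_1)) = 2/5 ⇒ 4/5 = 1
¬(((x_3 + x_1) ⇒ (x_1 ⇔ x_2)) ⇒ (((x_1 ⇒ x_3) ⇒ x_2) + (¬x_3 + x_1))) = ¬1 = 0
((((¬x_3 ⇔ (x_2 ⇒ x_2)) ⇒ (x_3 + x_2)) + (x_3 ⇒ ¬x_2)) ⇒ ((x_3 ⇒ x_2) ⇒ (x_1 ⇒ x_3))) ⇒ ¬(((x_3 + x_1) ⇒ (x_1 ⇔ x_2)) ⇒ (((x_1 ⇒ x_3) ⇒ x_2) + (¬x_3 + x_1))) = 1 ⇒ 0 = 0
¬x_1 = ¬4/5 = 0
¬x_1 + x_3 = 0 + 4/5 = 4/5
x_1 ⇒ x_3 = 4/5 ⇒ 4/5 = 1
(x_1 ⇒ x_3) ⇒ x_2 = 1 ⇒ 2/5 = 2/5
x_1 ⇒ x_3 = 4/5 ⇒ 4/5 = 1
x_2 ⇒ (x_1 ⇒ x_3) = 2/5 ⇒ 1 = 1
((x_1 ⇒ x_3) ⇒ x_2) ⇒ (x_2 ⇒ (x_1 ⇒ x_3)) = 2/5 ⇒ 1 = 1
(¬x_1 + x_3) ⇔ (((x_1 ⇒ x_3) ⇒ x_2) ⇒ (x_2 ⇒ (x_1 ⇒ x_3))) = 4/5 ⇔ 1 = 4/5
x_2 ⇒ x_2 = 2/5 ⇒ 2/5 = 1
(x_2 ⇒ x_2) ⇔ x_2 = 1 ⇔ 2/5 = 2/5
x_3 + x_3 = 4/5 + 4/5 = 4/5
x_1 ⇒ (x_3 + x_3) = 4/5 ⇒ 4/5 = 1
((x_2 ⇒ x_2) ⇔ x_2) ⇒ (x_1 ⇒ (x_3 + x_3)) = 2/5 ⇒ 1 = 1
¬(((x_2 ⇒ x_2) ⇔ x_2) ⇒ (x_1 ⇒ (x_3 + x_3))) = ¬1 = 0
((¬x_1 + x_3) ⇔ (((x_1 ⇒ x_3) ⇒ x_2) ⇒ (x_2 ⇒ (x_1 ⇒ x_3)))) ⇔ ¬(((x_2 ⇒ x_2) ⇔ x_2) ⇒ (x_1 ⇒ (x_3 + x_3))) = 4/5 ⇔ 0 = 0
(((((¬x_3 ⇔ (x_2 ⇒ x_2)) ⇒ (x_3 + x_2)) + (x_3 ⇒ ¬x_2)) ⇒ ((x_3 ⇒ x_2) ⇒ (x_1 ⇒ x_3))) ⇒ ¬(((x_3 + x_1) ⇒ (x_1 ⇔ x_2)) ⇒ (((x_1 ⇒ x_3) ⇒ x_2) + (¬x_3 + x_1)))) ⇒ (((¬x_1 + x_3) ⇔ (((x_1 ⇒ x_3) ⇒ x_2) ⇒ (x_2 ⇒ (x_1 ⇒ x_3)))) ⇔ ¬(((x_2 ⇒ x_2) ⇔ x_2) ⇒ (x_1 ⇒ (x_3 + x_3)))) = 0 ⇒ 0 = 1

1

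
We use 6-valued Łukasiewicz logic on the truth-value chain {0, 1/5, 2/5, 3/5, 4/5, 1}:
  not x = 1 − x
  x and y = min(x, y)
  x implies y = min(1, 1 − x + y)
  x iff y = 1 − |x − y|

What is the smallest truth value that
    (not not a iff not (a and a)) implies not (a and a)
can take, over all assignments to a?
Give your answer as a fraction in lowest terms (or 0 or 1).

3/5

Take a = 3/5:
not a = not 3/5 = 2/5
not not a = not 2/5 = 3/5
a and a = 3/5 and 3/5 = 3/5
not (a and a) = not 3/5 = 2/5
not not a iff not (a and a) = 3/5 iff 2/5 = 4/5
a and a = 3/5 and 3/5 = 3/5
not (a and a) = not 3/5 = 2/5
(not not a iff not (a and a)) implies not (a and a) = 4/5 implies 2/5 = 3/5
No assignment yields a value below 3/5, so this is the minimum.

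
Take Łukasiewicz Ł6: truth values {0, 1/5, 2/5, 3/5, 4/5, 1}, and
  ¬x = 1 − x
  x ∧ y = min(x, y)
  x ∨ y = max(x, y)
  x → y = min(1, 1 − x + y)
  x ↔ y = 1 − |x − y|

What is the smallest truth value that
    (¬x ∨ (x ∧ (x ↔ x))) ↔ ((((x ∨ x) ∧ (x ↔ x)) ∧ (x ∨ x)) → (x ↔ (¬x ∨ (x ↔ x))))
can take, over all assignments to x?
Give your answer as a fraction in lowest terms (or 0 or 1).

3/5

Take x = 2/5:
¬x = ¬2/5 = 3/5
x ↔ x = 2/5 ↔ 2/5 = 1
x ∧ (x ↔ x) = 2/5 ∧ 1 = 2/5
¬x ∨ (x ∧ (x ↔ x)) = 3/5 ∨ 2/5 = 3/5
x ∨ x = 2/5 ∨ 2/5 = 2/5
x ↔ x = 2/5 ↔ 2/5 = 1
(x ∨ x) ∧ (x ↔ x) = 2/5 ∧ 1 = 2/5
x ∨ x = 2/5 ∨ 2/5 = 2/5
((x ∨ x) ∧ (x ↔ x)) ∧ (x ∨ x) = 2/5 ∧ 2/5 = 2/5
¬x = ¬2/5 = 3/5
x ↔ x = 2/5 ↔ 2/5 = 1
¬x ∨ (x ↔ x) = 3/5 ∨ 1 = 1
x ↔ (¬x ∨ (x ↔ x)) = 2/5 ↔ 1 = 2/5
(((x ∨ x) ∧ (x ↔ x)) ∧ (x ∨ x)) → (x ↔ (¬x ∨ (x ↔ x))) = 2/5 → 2/5 = 1
(¬x ∨ (x ∧ (x ↔ x))) ↔ ((((x ∨ x) ∧ (x ↔ x)) ∧ (x ∨ x)) → (x ↔ (¬x ∨ (x ↔ x)))) = 3/5 ↔ 1 = 3/5
No assignment yields a value below 3/5, so this is the minimum.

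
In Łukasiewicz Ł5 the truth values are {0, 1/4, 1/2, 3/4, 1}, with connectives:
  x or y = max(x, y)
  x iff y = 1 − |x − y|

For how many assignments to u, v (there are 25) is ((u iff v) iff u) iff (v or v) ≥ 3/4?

19

value 1: 19 assignments (counts)
value 1/2: 5 assignments
value 0: 1 assignment
So 19 of the 25 assignments meet the threshold.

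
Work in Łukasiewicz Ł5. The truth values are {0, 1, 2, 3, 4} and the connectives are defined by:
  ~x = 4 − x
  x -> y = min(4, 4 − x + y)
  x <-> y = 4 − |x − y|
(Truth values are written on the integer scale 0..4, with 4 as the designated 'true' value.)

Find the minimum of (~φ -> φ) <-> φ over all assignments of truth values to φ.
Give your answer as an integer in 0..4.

Take φ = 2:
~φ = ~2 = 2
~φ -> φ = 2 -> 2 = 4
(~φ -> φ) <-> φ = 4 <-> 2 = 2
No assignment yields a value below 2, so this is the minimum.

2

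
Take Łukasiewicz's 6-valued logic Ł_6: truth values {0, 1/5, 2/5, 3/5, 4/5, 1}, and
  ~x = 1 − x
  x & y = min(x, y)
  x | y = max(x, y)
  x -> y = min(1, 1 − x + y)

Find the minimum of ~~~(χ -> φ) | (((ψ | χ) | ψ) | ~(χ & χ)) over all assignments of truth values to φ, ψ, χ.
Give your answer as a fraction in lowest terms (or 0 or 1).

Take φ = 0, ψ = 0, χ = 2/5:
χ -> φ = 2/5 -> 0 = 3/5
~(χ -> φ) = ~3/5 = 2/5
~~(χ -> φ) = ~2/5 = 3/5
~~~(χ -> φ) = ~3/5 = 2/5
ψ | χ = 0 | 2/5 = 2/5
(ψ | χ) | ψ = 2/5 | 0 = 2/5
χ & χ = 2/5 & 2/5 = 2/5
~(χ & χ) = ~2/5 = 3/5
((ψ | χ) | ψ) | ~(χ & χ) = 2/5 | 3/5 = 3/5
~~~(χ -> φ) | (((ψ | χ) | ψ) | ~(χ & χ)) = 2/5 | 3/5 = 3/5
No assignment yields a value below 3/5, so this is the minimum.

3/5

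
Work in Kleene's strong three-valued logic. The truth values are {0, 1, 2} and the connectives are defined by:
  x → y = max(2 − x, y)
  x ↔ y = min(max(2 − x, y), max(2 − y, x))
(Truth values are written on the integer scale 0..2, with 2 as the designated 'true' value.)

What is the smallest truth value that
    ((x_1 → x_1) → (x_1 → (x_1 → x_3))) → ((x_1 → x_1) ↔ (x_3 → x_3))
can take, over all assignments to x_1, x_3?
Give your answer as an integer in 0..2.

1

Take x_1 = 0, x_3 = 1:
x_1 → x_1 = 0 → 0 = 2
x_1 → x_3 = 0 → 1 = 2
x_1 → (x_1 → x_3) = 0 → 2 = 2
(x_1 → x_1) → (x_1 → (x_1 → x_3)) = 2 → 2 = 2
x_1 → x_1 = 0 → 0 = 2
x_3 → x_3 = 1 → 1 = 1
(x_1 → x_1) ↔ (x_3 → x_3) = 2 ↔ 1 = 1
((x_1 → x_1) → (x_1 → (x_1 → x_3))) → ((x_1 → x_1) ↔ (x_3 → x_3)) = 2 → 1 = 1
No assignment yields a value below 1, so this is the minimum.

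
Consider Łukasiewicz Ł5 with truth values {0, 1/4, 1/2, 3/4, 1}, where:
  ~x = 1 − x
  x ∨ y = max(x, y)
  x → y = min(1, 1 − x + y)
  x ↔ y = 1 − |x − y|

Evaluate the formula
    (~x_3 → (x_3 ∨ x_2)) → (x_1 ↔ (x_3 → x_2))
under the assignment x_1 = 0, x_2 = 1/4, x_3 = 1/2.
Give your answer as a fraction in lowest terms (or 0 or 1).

~x_3 = ~1/2 = 1/2
x_3 ∨ x_2 = 1/2 ∨ 1/4 = 1/2
~x_3 → (x_3 ∨ x_2) = 1/2 → 1/2 = 1
x_3 → x_2 = 1/2 → 1/4 = 3/4
x_1 ↔ (x_3 → x_2) = 0 ↔ 3/4 = 1/4
(~x_3 → (x_3 ∨ x_2)) → (x_1 ↔ (x_3 → x_2)) = 1 → 1/4 = 1/4

1/4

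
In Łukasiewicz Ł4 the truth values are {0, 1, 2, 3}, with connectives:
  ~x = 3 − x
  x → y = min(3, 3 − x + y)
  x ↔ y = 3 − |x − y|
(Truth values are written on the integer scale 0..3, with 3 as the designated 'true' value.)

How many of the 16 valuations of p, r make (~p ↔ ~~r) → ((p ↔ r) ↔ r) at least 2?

15

p = 0, r = 0 ↦ 3  ≥
p = 0, r = 1 ↦ 3  ≥
p = 0, r = 2 ↦ 3  ≥
p = 0, r = 3 ↦ 0  <
p = 1, r = 0 ↦ 3  ≥
p = 1, r = 1 ↦ 2  ≥
p = 1, r = 2 ↦ 3  ≥
p = 1, r = 3 ↦ 2  ≥
p = 2, r = 0 ↦ 3  ≥
p = 2, r = 1 ↦ 2  ≥
p = 2, r = 2 ↦ 3  ≥
p = 2, r = 3 ↦ 3  ≥
p = 3, r = 0 ↦ 3  ≥
p = 3, r = 1 ↦ 3  ≥
p = 3, r = 2 ↦ 3  ≥
p = 3, r = 3 ↦ 3  ≥
So 15 of the 16 assignments meet the threshold.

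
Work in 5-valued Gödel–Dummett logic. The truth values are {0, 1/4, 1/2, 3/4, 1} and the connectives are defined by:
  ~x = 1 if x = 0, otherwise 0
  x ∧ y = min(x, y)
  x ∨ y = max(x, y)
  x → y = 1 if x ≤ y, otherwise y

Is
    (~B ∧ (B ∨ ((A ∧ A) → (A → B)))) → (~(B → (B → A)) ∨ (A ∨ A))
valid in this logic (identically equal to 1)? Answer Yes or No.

Counterexample: take A = 0, B = 0.
~B = ~0 = 1
A ∧ A = 0 ∧ 0 = 0
A → B = 0 → 0 = 1
(A ∧ A) → (A → B) = 0 → 1 = 1
B ∨ ((A ∧ A) → (A → B)) = 0 ∨ 1 = 1
~B ∧ (B ∨ ((A ∧ A) → (A → B))) = 1 ∧ 1 = 1
B → A = 0 → 0 = 1
B → (B → A) = 0 → 1 = 1
~(B → (B → A)) = ~1 = 0
A ∨ A = 0 ∨ 0 = 0
~(B → (B → A)) ∨ (A ∨ A) = 0 ∨ 0 = 0
(~B ∧ (B ∨ ((A ∧ A) → (A → B)))) → (~(B → (B → A)) ∨ (A ∨ A)) = 1 → 0 = 0
This gives 0 ≠ 1.

No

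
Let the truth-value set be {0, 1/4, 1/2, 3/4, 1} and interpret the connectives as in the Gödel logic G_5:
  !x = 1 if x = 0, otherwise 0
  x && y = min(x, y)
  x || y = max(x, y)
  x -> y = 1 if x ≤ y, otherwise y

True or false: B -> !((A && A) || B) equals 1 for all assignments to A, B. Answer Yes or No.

Counterexample: take A = 0, B = 1/4.
A && A = 0 && 0 = 0
(A && A) || B = 0 || 1/4 = 1/4
!((A && A) || B) = !1/4 = 0
B -> !((A && A) || B) = 1/4 -> 0 = 0
This gives 0 ≠ 1.

No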